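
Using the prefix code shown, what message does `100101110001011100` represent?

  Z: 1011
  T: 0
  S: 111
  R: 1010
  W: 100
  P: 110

Read left to right; each codeword is recognised as soon as it completes (prefix code):
  100→W | 1011→Z | 100→W | 0→T | 1011→Z | 100→W
Decoded message: WZWTZW

WZWTZW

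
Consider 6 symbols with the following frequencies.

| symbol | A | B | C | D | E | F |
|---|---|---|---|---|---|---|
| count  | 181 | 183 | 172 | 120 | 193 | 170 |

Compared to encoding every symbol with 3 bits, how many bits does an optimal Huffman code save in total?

376

Fixed-length: 3 bits × 1019 symbols = 3057 bits.
Huffman merges:
D(120) + F(170) → 290
C(172) + A(181) → 353
B(183) + E(193) → 376
290 + 353 → 643
376 + 643 → 1019
Huffman total = 290 + 353 + 376 + 643 + 1019 = 2681 bits.
Saving = 3057 − 2681 = 376 bits.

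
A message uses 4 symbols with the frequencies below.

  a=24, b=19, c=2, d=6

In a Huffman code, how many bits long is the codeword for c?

3

Build the tree from the bottom:
combine c(2), d(6) → 8
combine 8, b(19) → 27
combine a(24), 27 → 51
c's leaf is at depth 3, giving a 3-bit codeword.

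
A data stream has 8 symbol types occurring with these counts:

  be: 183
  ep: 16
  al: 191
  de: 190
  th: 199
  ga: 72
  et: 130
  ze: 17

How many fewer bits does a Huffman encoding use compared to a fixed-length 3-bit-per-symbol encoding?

Fixed-length: 3 bits × 998 symbols = 2994 bits.
Huffman merges:
merge ep(16) and ze(17): 33
merge 33 and ga(72): 105
merge 105 and et(130): 235
merge be(183) and de(190): 373
merge al(191) and th(199): 390
merge 235 and 373: 608
merge 390 and 608: 998
Huffman total = 33 + 105 + 235 + 373 + 390 + 608 + 998 = 2742 bits.
Saving = 2994 − 2742 = 252 bits.

252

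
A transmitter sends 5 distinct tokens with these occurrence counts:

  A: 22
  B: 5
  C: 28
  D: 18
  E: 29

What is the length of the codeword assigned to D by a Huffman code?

3

Huffman merges, smallest pair first:
combine B(5), D(18) → 23
combine A(22), 23 → 45
combine C(28), E(29) → 57
combine 45, 57 → 102
D's leaf is at depth 3, giving a 3-bit codeword.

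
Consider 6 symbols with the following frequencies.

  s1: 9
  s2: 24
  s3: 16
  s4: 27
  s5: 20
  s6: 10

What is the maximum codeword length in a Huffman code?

4

Merge the two lowest-weight nodes at each step:
merge s1(9) and s6(10): 19
merge s3(16) and 19: 35
merge s5(20) and s2(24): 44
merge s4(27) and 35: 62
merge 44 and 62: 106
The rarest symbols sit at the bottom; the longest codeword is 4 bits.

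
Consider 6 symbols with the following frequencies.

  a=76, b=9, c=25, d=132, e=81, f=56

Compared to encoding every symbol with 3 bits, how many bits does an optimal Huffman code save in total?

Fixed-length: 3 bits × 379 symbols = 1137 bits.
Huffman merges:
b(9) + c(25) → 34
34 + f(56) → 90
a(76) + e(81) → 157
90 + d(132) → 222
157 + 222 → 379
Huffman total = 34 + 90 + 157 + 222 + 379 = 882 bits.
Saving = 1137 − 882 = 255 bits.

255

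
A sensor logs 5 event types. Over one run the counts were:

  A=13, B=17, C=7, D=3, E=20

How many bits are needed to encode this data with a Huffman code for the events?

Greedily combine the two least-frequent nodes:
D(3) + C(7) → 10
10 + A(13) → 23
B(17) + E(20) → 37
23 + 37 → 60
Total encoded bits = sum of merged weights = 10 + 23 + 37 + 60 = 130.

130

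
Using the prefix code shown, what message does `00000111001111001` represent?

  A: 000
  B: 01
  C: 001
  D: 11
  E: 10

Read left to right; each codeword is recognised as soon as it completes (prefix code):
  000→A | 001→C | 11→D | 001→C | 11→D | 10→E | 01→B
Decoded message: ACDCDEB

ACDCDEB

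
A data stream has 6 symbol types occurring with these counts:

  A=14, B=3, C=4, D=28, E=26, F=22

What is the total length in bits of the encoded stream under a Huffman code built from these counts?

222

Build the Huffman tree bottom-up:
combine B(3), C(4) → 7
combine 7, A(14) → 21
combine 21, F(22) → 43
combine E(26), D(28) → 54
combine 43, 54 → 97
The encoded length is the sum of every internal node's weight: 7 + 21 + 43 + 54 + 97 = 222 bits.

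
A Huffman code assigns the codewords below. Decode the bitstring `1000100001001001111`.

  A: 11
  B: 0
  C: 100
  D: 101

CBCBBCCAA

Read left to right; each codeword is recognised as soon as it completes (prefix code):
  100→C | 0→B | 100→C | 0→B | 0→B | 100→C | 100→C | 11→A | 11→A
Decoded message: CBCBBCCAA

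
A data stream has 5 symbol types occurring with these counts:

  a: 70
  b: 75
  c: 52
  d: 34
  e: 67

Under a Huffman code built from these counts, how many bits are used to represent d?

Repeatedly merge the two smallest:
merge d(34) and c(52): 86
merge e(67) and a(70): 137
merge b(75) and 86: 161
merge 137 and 161: 298
d's leaf is at depth 3, giving a 3-bit codeword.

3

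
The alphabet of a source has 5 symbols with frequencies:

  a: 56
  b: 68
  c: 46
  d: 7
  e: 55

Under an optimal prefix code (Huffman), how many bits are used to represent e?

Huffman merges, smallest pair first:
d(7) + c(46) → 53
53 + e(55) → 108
a(56) + b(68) → 124
108 + 124 → 232
e sits 2 levels below the root, so its codeword is 2 bits.

2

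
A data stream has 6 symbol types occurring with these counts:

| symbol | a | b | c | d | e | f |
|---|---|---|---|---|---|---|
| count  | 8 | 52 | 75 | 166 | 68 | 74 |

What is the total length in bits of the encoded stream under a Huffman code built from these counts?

Merge the two smallest weights repeatedly:
merge a(8) and b(52): 60
merge 60 and e(68): 128
merge f(74) and c(75): 149
merge 128 and 149: 277
merge d(166) and 277: 443
The encoded length is the sum of every internal node's weight: 60 + 128 + 149 + 277 + 443 = 1057 bits.

1057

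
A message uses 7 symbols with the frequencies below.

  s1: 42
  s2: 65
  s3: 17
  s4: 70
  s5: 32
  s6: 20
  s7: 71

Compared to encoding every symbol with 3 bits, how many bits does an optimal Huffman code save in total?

104

Fixed-length: 3 bits × 317 symbols = 951 bits.
Huffman merges:
merge s3(17) and s6(20): 37
merge s5(32) and 37: 69
merge s1(42) and s2(65): 107
merge 69 and s4(70): 139
merge s7(71) and 107: 178
merge 139 and 178: 317
Huffman total = 37 + 69 + 107 + 139 + 178 + 317 = 847 bits.
Saving = 951 − 847 = 104 bits.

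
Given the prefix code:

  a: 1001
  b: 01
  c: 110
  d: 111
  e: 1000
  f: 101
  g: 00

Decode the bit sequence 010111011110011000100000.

Read left to right; each codeword is recognised as soon as it completes (prefix code):
  01→b | 01→b | 110→c | 111→d | 1001→a | 1000→e | 1000→e | 00→g
Decoded message: bbcdaeeg

bbcdaeeg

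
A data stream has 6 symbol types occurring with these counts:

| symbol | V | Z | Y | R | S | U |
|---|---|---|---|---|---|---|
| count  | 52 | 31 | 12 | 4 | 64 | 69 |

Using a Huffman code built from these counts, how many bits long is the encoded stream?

527

Greedily combine the two least-frequent nodes:
merge R(4) and Y(12): 16
merge 16 and Z(31): 47
merge 47 and V(52): 99
merge S(64) and U(69): 133
merge 99 and 133: 232
Total encoded bits = sum of merged weights = 16 + 47 + 99 + 133 + 232 = 527.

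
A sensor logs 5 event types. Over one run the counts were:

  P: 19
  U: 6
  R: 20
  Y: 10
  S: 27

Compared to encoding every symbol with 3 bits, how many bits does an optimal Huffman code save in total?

66

Fixed-length: 3 bits × 82 symbols = 246 bits.
Huffman merges:
merge U(6) and Y(10): 16
merge 16 and P(19): 35
merge R(20) and S(27): 47
merge 35 and 47: 82
Huffman total = 16 + 35 + 47 + 82 = 180 bits.
Saving = 246 − 180 = 66 bits.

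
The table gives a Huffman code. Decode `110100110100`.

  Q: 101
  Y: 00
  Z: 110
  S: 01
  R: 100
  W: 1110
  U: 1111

ZRZR

Read left to right; each codeword is recognised as soon as it completes (prefix code):
  110→Z | 100→R | 110→Z | 100→R
Decoded message: ZRZR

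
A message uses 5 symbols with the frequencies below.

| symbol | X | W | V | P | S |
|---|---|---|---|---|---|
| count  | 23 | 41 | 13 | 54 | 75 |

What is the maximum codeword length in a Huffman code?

3

Merge the two lowest-weight nodes at each step:
V(13) + X(23) → 36
36 + W(41) → 77
P(54) + S(75) → 129
77 + 129 → 206
The first pair merged (V, X) ends up deepest, at depth 3.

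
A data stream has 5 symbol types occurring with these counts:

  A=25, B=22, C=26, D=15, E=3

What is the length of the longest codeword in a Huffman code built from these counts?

3

Merge the two lowest-weight nodes at each step:
E(3) + D(15) → 18
18 + B(22) → 40
A(25) + C(26) → 51
40 + 51 → 91
The rarest symbols sit at the bottom; the longest codeword is 3 bits.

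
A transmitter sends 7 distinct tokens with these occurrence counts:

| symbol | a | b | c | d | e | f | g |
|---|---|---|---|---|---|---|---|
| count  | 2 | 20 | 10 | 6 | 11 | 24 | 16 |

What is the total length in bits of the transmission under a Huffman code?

Build the Huffman tree bottom-up:
a(2) + d(6) → 8
8 + c(10) → 18
e(11) + g(16) → 27
18 + b(20) → 38
f(24) + 27 → 51
38 + 51 → 89
Total encoded bits = sum of merged weights = 8 + 18 + 27 + 38 + 51 + 89 = 231.

231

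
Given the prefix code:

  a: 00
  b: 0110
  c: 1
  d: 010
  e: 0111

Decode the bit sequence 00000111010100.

Read left to right; each codeword is recognised as soon as it completes (prefix code):
  00→a | 00→a | 0111→e | 010→d | 1→c | 00→a
Decoded message: aaedca

aaedca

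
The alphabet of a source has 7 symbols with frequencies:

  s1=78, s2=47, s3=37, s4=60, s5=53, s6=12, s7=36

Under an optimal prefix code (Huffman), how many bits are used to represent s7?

Build the tree from the bottom:
merge s6(12) and s7(36): 48
merge s3(37) and s2(47): 84
merge 48 and s5(53): 101
merge s4(60) and s1(78): 138
merge 84 and 101: 185
merge 138 and 185: 323
s7 sits 4 levels below the root, so its codeword is 4 bits.

4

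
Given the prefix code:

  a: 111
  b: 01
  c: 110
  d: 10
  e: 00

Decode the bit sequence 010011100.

beae

Read left to right; each codeword is recognised as soon as it completes (prefix code):
  01→b | 00→e | 111→a | 00→e
Decoded message: beae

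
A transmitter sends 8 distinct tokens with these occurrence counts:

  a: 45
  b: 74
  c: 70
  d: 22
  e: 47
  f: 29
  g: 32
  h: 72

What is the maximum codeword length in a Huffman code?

4

Merge the two lowest-weight nodes at each step:
d(22) + f(29) → 51
g(32) + a(45) → 77
e(47) + 51 → 98
c(70) + h(72) → 142
b(74) + 77 → 151
98 + 142 → 240
151 + 240 → 391
The rarest symbols sit at the bottom; the longest codeword is 4 bits.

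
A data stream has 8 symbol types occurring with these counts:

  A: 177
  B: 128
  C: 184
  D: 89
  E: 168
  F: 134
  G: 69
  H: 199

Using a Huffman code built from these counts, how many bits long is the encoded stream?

Merge the two smallest weights repeatedly:
merge G(69) and D(89): 158
merge B(128) and F(134): 262
merge 158 and E(168): 326
merge A(177) and C(184): 361
merge H(199) and 262: 461
merge 326 and 361: 687
merge 461 and 687: 1148
Each symbol's bit-cost is frequency × depth; summing gives 3403 bits (equivalently 158 + 262 + 326 + 361 + 461 + 687 + 1148).

3403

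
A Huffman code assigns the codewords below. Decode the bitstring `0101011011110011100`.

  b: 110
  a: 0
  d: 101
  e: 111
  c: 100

adabeceaa

Read left to right; each codeword is recognised as soon as it completes (prefix code):
  0→a | 101→d | 0→a | 110→b | 111→e | 100→c | 111→e | 0→a | 0→a
Decoded message: adabeceaa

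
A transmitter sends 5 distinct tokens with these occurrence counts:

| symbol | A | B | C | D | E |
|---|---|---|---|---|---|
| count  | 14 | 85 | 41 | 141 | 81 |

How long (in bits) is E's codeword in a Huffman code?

3

Build the tree from the bottom:
A(14) + C(41) → 55
55 + E(81) → 136
B(85) + 136 → 221
D(141) + 221 → 362
E sits 3 levels below the root, so its codeword is 3 bits.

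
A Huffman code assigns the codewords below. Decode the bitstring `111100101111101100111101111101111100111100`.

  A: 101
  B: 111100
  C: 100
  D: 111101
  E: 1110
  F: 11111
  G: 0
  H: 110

BADCDDBB

Read left to right; each codeword is recognised as soon as it completes (prefix code):
  111100→B | 101→A | 111101→D | 100→C | 111101→D | 111101→D | 111100→B | 111100→B
Decoded message: BADCDDBB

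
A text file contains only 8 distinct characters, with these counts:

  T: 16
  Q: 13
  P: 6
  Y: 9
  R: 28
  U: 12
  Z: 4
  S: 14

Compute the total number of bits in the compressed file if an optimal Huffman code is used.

288

Merge the two smallest weights repeatedly:
merge Z(4) and P(6): 10
merge Y(9) and 10: 19
merge U(12) and Q(13): 25
merge S(14) and T(16): 30
merge 19 and 25: 44
merge R(28) and 30: 58
merge 44 and 58: 102
Each symbol's bit-cost is frequency × depth; summing gives 288 bits (equivalently 10 + 19 + 25 + 30 + 44 + 58 + 102).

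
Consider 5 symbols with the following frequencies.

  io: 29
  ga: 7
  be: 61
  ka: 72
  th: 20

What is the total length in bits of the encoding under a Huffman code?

389

Build the Huffman tree bottom-up:
combine ga(7), th(20) → 27
combine 27, io(29) → 56
combine 56, be(61) → 117
combine ka(72), 117 → 189
Total encoded bits = sum of merged weights = 27 + 56 + 117 + 189 = 389.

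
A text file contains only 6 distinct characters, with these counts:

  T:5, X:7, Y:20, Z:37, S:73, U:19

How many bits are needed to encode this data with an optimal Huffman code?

343

Greedily combine the two least-frequent nodes:
combine T(5), X(7) → 12
combine 12, U(19) → 31
combine Y(20), 31 → 51
combine Z(37), 51 → 88
combine S(73), 88 → 161
The encoded length is the sum of every internal node's weight: 12 + 31 + 51 + 88 + 161 = 343 bits.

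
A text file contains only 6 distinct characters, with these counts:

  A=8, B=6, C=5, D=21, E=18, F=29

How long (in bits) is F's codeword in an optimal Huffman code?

Repeatedly merge the two smallest:
merge C(5) and B(6): 11
merge A(8) and 11: 19
merge E(18) and 19: 37
merge D(21) and F(29): 50
merge 37 and 50: 87
F's leaf is at depth 2, giving a 2-bit codeword.

2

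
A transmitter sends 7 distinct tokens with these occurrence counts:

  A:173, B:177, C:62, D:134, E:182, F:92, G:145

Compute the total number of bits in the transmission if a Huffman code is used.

2690

Build the Huffman tree bottom-up:
combine C(62), F(92) → 154
combine D(134), G(145) → 279
combine 154, A(173) → 327
combine B(177), E(182) → 359
combine 279, 327 → 606
combine 359, 606 → 965
Each symbol's bit-cost is frequency × depth; summing gives 2690 bits (equivalently 154 + 279 + 327 + 359 + 606 + 965).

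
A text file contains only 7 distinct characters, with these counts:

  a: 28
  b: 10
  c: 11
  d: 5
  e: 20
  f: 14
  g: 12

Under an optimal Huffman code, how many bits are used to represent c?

Huffman merges, smallest pair first:
combine d(5), b(10) → 15
combine c(11), g(12) → 23
combine f(14), 15 → 29
combine e(20), 23 → 43
combine a(28), 29 → 57
combine 43, 57 → 100
c sits 3 levels below the root, so its codeword is 3 bits.

3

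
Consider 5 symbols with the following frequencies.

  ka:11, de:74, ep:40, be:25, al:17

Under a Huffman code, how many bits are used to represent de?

1

Huffman merges, smallest pair first:
merge ka(11) and al(17): 28
merge be(25) and 28: 53
merge ep(40) and 53: 93
merge de(74) and 93: 167
de is a child of the root — depth 1, so its codeword is a single bit.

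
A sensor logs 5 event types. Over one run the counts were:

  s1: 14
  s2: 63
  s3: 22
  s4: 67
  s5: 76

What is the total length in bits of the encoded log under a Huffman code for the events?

Greedily combine the two least-frequent nodes:
merge s1(14) and s3(22): 36
merge 36 and s2(63): 99
merge s4(67) and s5(76): 143
merge 99 and 143: 242
Each symbol's bit-cost is frequency × depth; summing gives 520 bits (equivalently 36 + 99 + 143 + 242).

520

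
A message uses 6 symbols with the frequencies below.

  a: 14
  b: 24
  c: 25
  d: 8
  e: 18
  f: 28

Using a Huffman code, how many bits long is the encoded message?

Greedily combine the two least-frequent nodes:
combine d(8), a(14) → 22
combine e(18), 22 → 40
combine b(24), c(25) → 49
combine f(28), 40 → 68
combine 49, 68 → 117
Total encoded bits = sum of merged weights = 22 + 40 + 49 + 68 + 117 = 296.

296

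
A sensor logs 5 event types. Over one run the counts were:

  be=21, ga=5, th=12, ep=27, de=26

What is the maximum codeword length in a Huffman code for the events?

3

Merge the two lowest-weight nodes at each step:
merge ga(5) and th(12): 17
merge 17 and be(21): 38
merge de(26) and ep(27): 53
merge 38 and 53: 91
Maximum depth reached is 3.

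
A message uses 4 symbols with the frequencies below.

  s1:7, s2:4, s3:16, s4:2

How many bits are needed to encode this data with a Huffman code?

48

Build the Huffman tree bottom-up:
merge s4(2) and s2(4): 6
merge 6 and s1(7): 13
merge 13 and s3(16): 29
Each symbol's bit-cost is frequency × depth; summing gives 48 bits (equivalently 6 + 13 + 29).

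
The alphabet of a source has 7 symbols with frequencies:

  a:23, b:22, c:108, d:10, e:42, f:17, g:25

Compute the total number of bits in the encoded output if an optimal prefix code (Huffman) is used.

597

Build the Huffman tree bottom-up:
combine d(10), f(17) → 27
combine b(22), a(23) → 45
combine g(25), 27 → 52
combine e(42), 45 → 87
combine 52, 87 → 139
combine c(108), 139 → 247
The encoded length is the sum of every internal node's weight: 27 + 45 + 52 + 87 + 139 + 247 = 597 bits.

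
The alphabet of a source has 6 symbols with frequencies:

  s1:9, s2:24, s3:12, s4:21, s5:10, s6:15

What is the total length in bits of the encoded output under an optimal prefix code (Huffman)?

Build the Huffman tree bottom-up:
s1(9) + s5(10) → 19
s3(12) + s6(15) → 27
19 + s4(21) → 40
s2(24) + 27 → 51
40 + 51 → 91
Each symbol's bit-cost is frequency × depth; summing gives 228 bits (equivalently 19 + 27 + 40 + 51 + 91).

228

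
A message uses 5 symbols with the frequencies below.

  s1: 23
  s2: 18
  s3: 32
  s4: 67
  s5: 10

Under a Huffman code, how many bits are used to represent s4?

1

Repeatedly merge the two smallest:
merge s5(10) and s2(18): 28
merge s1(23) and 28: 51
merge s3(32) and 51: 83
merge s4(67) and 83: 150
s4 is merged only at the final step, so code length = 1.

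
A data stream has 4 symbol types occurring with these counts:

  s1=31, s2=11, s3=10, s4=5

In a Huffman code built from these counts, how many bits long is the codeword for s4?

Repeatedly merge the two smallest:
combine s4(5), s3(10) → 15
combine s2(11), 15 → 26
combine 26, s1(31) → 57
s4 sits 3 levels below the root, so its codeword is 3 bits.

3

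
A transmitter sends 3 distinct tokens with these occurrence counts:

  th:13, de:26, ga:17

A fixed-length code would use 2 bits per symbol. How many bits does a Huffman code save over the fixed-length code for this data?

26

Fixed-length: 2 bits × 56 symbols = 112 bits.
Huffman merges:
merge th(13) and ga(17): 30
merge de(26) and 30: 56
Huffman total = 30 + 56 = 86 bits.
Saving = 112 − 86 = 26 bits.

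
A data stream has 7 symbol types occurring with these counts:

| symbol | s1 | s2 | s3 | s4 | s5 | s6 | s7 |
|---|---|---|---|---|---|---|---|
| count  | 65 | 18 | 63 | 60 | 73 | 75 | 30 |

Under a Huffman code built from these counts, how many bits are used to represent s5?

Repeatedly merge the two smallest:
merge s2(18) and s7(30): 48
merge 48 and s4(60): 108
merge s3(63) and s1(65): 128
merge s5(73) and s6(75): 148
merge 108 and 128: 236
merge 148 and 236: 384
The subtree containing s5 is merged 2 times, so code length = 2.

2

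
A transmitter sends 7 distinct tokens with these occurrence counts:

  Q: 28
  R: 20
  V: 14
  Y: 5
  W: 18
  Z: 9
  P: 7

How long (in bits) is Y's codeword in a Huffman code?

Build the tree from the bottom:
combine Y(5), P(7) → 12
combine Z(9), 12 → 21
combine V(14), W(18) → 32
combine R(20), 21 → 41
combine Q(28), 32 → 60
combine 41, 60 → 101
Y's leaf is at depth 4, giving a 4-bit codeword.

4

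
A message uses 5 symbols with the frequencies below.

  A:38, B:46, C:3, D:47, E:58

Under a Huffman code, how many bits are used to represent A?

3

Repeatedly merge the two smallest:
combine C(3), A(38) → 41
combine 41, B(46) → 87
combine D(47), E(58) → 105
combine 87, 105 → 192
A sits 3 levels below the root, so its codeword is 3 bits.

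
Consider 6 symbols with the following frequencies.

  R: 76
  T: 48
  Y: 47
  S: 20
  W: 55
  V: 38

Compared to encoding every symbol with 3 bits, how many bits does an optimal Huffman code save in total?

131

Fixed-length: 3 bits × 284 symbols = 852 bits.
Huffman merges:
combine S(20), V(38) → 58
combine Y(47), T(48) → 95
combine W(55), 58 → 113
combine R(76), 95 → 171
combine 113, 171 → 284
Huffman total = 58 + 95 + 113 + 171 + 284 = 721 bits.
Saving = 852 − 721 = 131 bits.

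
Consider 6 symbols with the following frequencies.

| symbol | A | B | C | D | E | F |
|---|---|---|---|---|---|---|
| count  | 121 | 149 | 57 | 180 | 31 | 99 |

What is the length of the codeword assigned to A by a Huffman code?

2

Build the tree from the bottom:
E(31) + C(57) → 88
88 + F(99) → 187
A(121) + B(149) → 270
D(180) + 187 → 367
270 + 367 → 637
A's leaf is at depth 2, giving a 2-bit codeword.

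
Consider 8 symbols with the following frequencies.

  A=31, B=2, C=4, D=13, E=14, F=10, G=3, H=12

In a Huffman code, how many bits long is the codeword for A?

2

Huffman merges, smallest pair first:
combine B(2), G(3) → 5
combine C(4), 5 → 9
combine 9, F(10) → 19
combine H(12), D(13) → 25
combine E(14), 19 → 33
combine 25, A(31) → 56
combine 33, 56 → 89
A sits 2 levels below the root, so its codeword is 2 bits.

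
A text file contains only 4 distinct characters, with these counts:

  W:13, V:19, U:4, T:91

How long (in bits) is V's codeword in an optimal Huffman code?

Repeatedly merge the two smallest:
U(4) + W(13) → 17
17 + V(19) → 36
36 + T(91) → 127
V sits 2 levels below the root, so its codeword is 2 bits.

2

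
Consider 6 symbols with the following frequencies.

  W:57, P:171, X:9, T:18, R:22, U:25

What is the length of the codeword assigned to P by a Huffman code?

1

Repeatedly merge the two smallest:
combine X(9), T(18) → 27
combine R(22), U(25) → 47
combine 27, 47 → 74
combine W(57), 74 → 131
combine 131, P(171) → 302
P is a child of the root — depth 1, so its codeword is a single bit.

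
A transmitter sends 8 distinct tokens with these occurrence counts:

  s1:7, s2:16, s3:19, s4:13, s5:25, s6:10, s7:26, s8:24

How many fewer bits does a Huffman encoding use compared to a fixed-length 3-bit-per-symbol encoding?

Fixed-length: 3 bits × 140 symbols = 420 bits.
Huffman merges:
s1(7) + s6(10) → 17
s4(13) + s2(16) → 29
17 + s3(19) → 36
s8(24) + s5(25) → 49
s7(26) + 29 → 55
36 + 49 → 85
55 + 85 → 140
Huffman total = 17 + 29 + 36 + 49 + 55 + 85 + 140 = 411 bits.
Saving = 420 − 411 = 9 bits.

9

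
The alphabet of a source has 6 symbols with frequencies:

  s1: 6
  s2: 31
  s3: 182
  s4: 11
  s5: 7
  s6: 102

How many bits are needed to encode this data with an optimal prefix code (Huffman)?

Merge the two smallest weights repeatedly:
merge s1(6) and s5(7): 13
merge s4(11) and 13: 24
merge 24 and s2(31): 55
merge 55 and s6(102): 157
merge 157 and s3(182): 339
The encoded length is the sum of every internal node's weight: 13 + 24 + 55 + 157 + 339 = 588 bits.

588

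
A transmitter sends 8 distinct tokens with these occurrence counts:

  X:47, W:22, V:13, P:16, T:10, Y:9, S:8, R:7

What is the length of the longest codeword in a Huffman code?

4

Merge the two lowest-weight nodes at each step:
merge R(7) and S(8): 15
merge Y(9) and T(10): 19
merge V(13) and 15: 28
merge P(16) and 19: 35
merge W(22) and 28: 50
merge 35 and X(47): 82
merge 50 and 82: 132
Maximum depth reached is 4.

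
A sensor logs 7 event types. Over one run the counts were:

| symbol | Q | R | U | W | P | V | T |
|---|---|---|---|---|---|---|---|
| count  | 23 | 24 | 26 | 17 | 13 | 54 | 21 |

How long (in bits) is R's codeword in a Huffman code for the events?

Build the tree from the bottom:
merge P(13) and W(17): 30
merge T(21) and Q(23): 44
merge R(24) and U(26): 50
merge 30 and 44: 74
merge 50 and V(54): 104
merge 74 and 104: 178
R's leaf is at depth 3, giving a 3-bit codeword.

3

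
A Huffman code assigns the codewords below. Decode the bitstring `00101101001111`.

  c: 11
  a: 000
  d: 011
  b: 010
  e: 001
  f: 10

Read left to right; each codeword is recognised as soon as it completes (prefix code):
  001→e | 011→d | 010→b | 011→d | 11→c
Decoded message: edbdc

edbdc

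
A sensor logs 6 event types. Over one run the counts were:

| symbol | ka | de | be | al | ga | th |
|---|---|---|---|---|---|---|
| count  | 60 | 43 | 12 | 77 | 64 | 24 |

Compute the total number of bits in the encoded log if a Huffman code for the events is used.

Greedily combine the two least-frequent nodes:
merge be(12) and th(24): 36
merge 36 and de(43): 79
merge ka(60) and ga(64): 124
merge al(77) and 79: 156
merge 124 and 156: 280
Total encoded bits = sum of merged weights = 36 + 79 + 124 + 156 + 280 = 675.

675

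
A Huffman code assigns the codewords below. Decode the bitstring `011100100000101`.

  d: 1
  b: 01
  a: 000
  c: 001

Read left to right; each codeword is recognised as soon as it completes (prefix code):
  01→b | 1→d | 1→d | 001→c | 000→a | 001→c | 01→b
Decoded message: bddcacb

bddcacb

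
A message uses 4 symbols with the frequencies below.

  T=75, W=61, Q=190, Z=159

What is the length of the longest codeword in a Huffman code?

Merge the two lowest-weight nodes at each step:
combine W(61), T(75) → 136
combine 136, Z(159) → 295
combine Q(190), 295 → 485
Maximum depth reached is 3.

3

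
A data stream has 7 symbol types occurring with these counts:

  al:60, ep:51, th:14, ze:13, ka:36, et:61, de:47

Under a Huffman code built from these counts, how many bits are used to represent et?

2

Repeatedly merge the two smallest:
combine ze(13), th(14) → 27
combine 27, ka(36) → 63
combine de(47), ep(51) → 98
combine al(60), et(61) → 121
combine 63, 98 → 161
combine 121, 161 → 282
et sits 2 levels below the root, so its codeword is 2 bits.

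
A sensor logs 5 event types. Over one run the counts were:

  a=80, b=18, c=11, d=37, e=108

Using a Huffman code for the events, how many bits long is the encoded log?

Build the Huffman tree bottom-up:
c(11) + b(18) → 29
29 + d(37) → 66
66 + a(80) → 146
e(108) + 146 → 254
Each symbol's bit-cost is frequency × depth; summing gives 495 bits (equivalently 29 + 66 + 146 + 254).

495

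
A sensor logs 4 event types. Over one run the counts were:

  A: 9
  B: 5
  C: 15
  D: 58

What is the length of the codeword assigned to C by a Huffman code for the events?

Huffman merges, smallest pair first:
combine B(5), A(9) → 14
combine 14, C(15) → 29
combine 29, D(58) → 87
The subtree containing C is merged 2 times, so code length = 2.

2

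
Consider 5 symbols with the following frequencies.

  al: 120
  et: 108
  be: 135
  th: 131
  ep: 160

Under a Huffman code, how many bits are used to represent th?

Huffman merges, smallest pair first:
et(108) + al(120) → 228
th(131) + be(135) → 266
ep(160) + 228 → 388
266 + 388 → 654
The subtree containing th is merged 2 times, so code length = 2.

2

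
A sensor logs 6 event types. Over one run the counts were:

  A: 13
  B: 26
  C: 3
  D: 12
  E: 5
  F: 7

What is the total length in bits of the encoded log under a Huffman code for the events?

154

Greedily combine the two least-frequent nodes:
C(3) + E(5) → 8
F(7) + 8 → 15
D(12) + A(13) → 25
15 + 25 → 40
B(26) + 40 → 66
Total encoded bits = sum of merged weights = 8 + 15 + 25 + 40 + 66 = 154.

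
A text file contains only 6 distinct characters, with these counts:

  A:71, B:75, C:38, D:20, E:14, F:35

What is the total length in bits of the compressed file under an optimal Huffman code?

609

Build the Huffman tree bottom-up:
merge E(14) and D(20): 34
merge 34 and F(35): 69
merge C(38) and 69: 107
merge A(71) and B(75): 146
merge 107 and 146: 253
The encoded length is the sum of every internal node's weight: 34 + 69 + 107 + 146 + 253 = 609 bits.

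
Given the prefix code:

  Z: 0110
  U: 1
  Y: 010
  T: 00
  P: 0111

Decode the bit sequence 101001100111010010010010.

UYZPYYYY

Read left to right; each codeword is recognised as soon as it completes (prefix code):
  1→U | 010→Y | 0110→Z | 0111→P | 010→Y | 010→Y | 010→Y | 010→Y
Decoded message: UYZPYYYY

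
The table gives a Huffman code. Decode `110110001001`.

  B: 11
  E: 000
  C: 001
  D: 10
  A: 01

Read left to right; each codeword is recognised as soon as it completes (prefix code):
  11→B | 01→A | 10→D | 001→C | 001→C
Decoded message: BADCC

BADCC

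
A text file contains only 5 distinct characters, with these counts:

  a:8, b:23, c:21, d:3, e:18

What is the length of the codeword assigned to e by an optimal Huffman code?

2

Build the tree from the bottom:
d(3) + a(8) → 11
11 + e(18) → 29
c(21) + b(23) → 44
29 + 44 → 73
e sits 2 levels below the root, so its codeword is 2 bits.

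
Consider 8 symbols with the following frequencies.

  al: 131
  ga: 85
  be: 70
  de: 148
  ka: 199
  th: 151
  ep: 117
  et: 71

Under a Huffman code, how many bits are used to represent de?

Repeatedly merge the two smallest:
combine be(70), et(71) → 141
combine ga(85), ep(117) → 202
combine al(131), 141 → 272
combine de(148), th(151) → 299
combine ka(199), 202 → 401
combine 272, 299 → 571
combine 401, 571 → 972
de sits 3 levels below the root, so its codeword is 3 bits.

3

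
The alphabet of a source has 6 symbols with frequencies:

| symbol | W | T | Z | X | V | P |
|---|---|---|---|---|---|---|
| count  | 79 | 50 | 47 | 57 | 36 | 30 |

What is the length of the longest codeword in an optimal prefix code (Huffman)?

Merge the two lowest-weight nodes at each step:
merge P(30) and V(36): 66
merge Z(47) and T(50): 97
merge X(57) and 66: 123
merge W(79) and 97: 176
merge 123 and 176: 299
The rarest symbols sit at the bottom; the longest codeword is 3 bits.

3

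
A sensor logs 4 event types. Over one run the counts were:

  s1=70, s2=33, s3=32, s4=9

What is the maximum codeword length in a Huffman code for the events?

Merge the two lowest-weight nodes at each step:
s4(9) + s3(32) → 41
s2(33) + 41 → 74
s1(70) + 74 → 144
The rarest symbols sit at the bottom; the longest codeword is 3 bits.

3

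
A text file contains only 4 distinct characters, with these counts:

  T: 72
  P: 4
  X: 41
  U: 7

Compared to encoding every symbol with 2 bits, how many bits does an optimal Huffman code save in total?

61

Fixed-length: 2 bits × 124 symbols = 248 bits.
Huffman merges:
merge P(4) and U(7): 11
merge 11 and X(41): 52
merge 52 and T(72): 124
Huffman total = 11 + 52 + 124 = 187 bits.
Saving = 248 − 187 = 61 bits.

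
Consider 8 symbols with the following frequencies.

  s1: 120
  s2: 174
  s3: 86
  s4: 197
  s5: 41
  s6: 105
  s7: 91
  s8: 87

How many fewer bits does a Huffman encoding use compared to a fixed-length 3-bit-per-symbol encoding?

70

Fixed-length: 3 bits × 901 symbols = 2703 bits.
Huffman merges:
merge s5(41) and s3(86): 127
merge s8(87) and s7(91): 178
merge s6(105) and s1(120): 225
merge 127 and s2(174): 301
merge 178 and s4(197): 375
merge 225 and 301: 526
merge 375 and 526: 901
Huffman total = 127 + 178 + 225 + 301 + 375 + 526 + 901 = 2633 bits.
Saving = 2703 − 2633 = 70 bits.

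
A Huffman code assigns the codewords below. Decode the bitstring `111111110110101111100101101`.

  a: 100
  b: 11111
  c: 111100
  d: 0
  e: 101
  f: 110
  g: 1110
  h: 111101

bgfecee

Read left to right; each codeword is recognised as soon as it completes (prefix code):
  11111→b | 1110→g | 110→f | 101→e | 111100→c | 101→e | 101→e
Decoded message: bgfecee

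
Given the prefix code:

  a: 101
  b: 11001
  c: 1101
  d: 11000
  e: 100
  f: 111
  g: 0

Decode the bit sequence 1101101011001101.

Read left to right; each codeword is recognised as soon as it completes (prefix code):
  1101→c | 101→a | 0→g | 11001→b | 101→a
Decoded message: cagba

cagba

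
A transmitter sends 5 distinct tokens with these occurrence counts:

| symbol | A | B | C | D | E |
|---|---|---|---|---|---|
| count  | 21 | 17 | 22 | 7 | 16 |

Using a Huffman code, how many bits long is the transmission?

Build the Huffman tree bottom-up:
D(7) + E(16) → 23
B(17) + A(21) → 38
C(22) + 23 → 45
38 + 45 → 83
Each symbol's bit-cost is frequency × depth; summing gives 189 bits (equivalently 23 + 38 + 45 + 83).

189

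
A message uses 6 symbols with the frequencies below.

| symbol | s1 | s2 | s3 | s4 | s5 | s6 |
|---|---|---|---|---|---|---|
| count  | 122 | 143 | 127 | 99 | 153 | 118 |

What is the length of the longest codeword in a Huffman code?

3

Merge the two lowest-weight nodes at each step:
merge s4(99) and s6(118): 217
merge s1(122) and s3(127): 249
merge s2(143) and s5(153): 296
merge 217 and 249: 466
merge 296 and 466: 762
Maximum depth reached is 3.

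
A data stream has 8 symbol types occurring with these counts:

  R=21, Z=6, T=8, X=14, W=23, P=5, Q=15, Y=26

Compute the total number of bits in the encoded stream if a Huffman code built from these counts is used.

335

Greedily combine the two least-frequent nodes:
merge P(5) and Z(6): 11
merge T(8) and 11: 19
merge X(14) and Q(15): 29
merge 19 and R(21): 40
merge W(23) and Y(26): 49
merge 29 and 40: 69
merge 49 and 69: 118
Each symbol's bit-cost is frequency × depth; summing gives 335 bits (equivalently 11 + 19 + 29 + 40 + 49 + 69 + 118).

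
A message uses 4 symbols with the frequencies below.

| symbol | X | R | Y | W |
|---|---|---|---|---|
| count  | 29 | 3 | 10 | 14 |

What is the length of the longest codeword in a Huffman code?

Merge the two lowest-weight nodes at each step:
merge R(3) and Y(10): 13
merge 13 and W(14): 27
merge 27 and X(29): 56
Maximum depth reached is 3.

3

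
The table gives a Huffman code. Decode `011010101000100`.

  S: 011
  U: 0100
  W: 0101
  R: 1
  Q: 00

Read left to right; each codeword is recognised as soon as it completes (prefix code):
  011→S | 0101→W | 0100→U | 0100→U
Decoded message: SWUU

SWUU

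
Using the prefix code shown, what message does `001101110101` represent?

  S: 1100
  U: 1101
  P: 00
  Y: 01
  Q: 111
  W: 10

PUUY

Read left to right; each codeword is recognised as soon as it completes (prefix code):
  00→P | 1101→U | 1101→U | 01→Y
Decoded message: PUUY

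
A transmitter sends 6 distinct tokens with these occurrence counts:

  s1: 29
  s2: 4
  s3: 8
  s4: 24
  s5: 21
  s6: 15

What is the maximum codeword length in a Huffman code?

Merge the two lowest-weight nodes at each step:
merge s2(4) and s3(8): 12
merge 12 and s6(15): 27
merge s5(21) and s4(24): 45
merge 27 and s1(29): 56
merge 45 and 56: 101
The first pair merged (s2, s3) ends up deepest, at depth 4.

4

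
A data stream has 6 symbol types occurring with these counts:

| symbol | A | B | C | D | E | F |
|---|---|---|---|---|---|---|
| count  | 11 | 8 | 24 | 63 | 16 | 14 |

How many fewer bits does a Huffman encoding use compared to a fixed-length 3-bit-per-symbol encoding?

Fixed-length: 3 bits × 136 symbols = 408 bits.
Huffman merges:
combine B(8), A(11) → 19
combine F(14), E(16) → 30
combine 19, C(24) → 43
combine 30, 43 → 73
combine D(63), 73 → 136
Huffman total = 19 + 30 + 43 + 73 + 136 = 301 bits.
Saving = 408 − 301 = 107 bits.

107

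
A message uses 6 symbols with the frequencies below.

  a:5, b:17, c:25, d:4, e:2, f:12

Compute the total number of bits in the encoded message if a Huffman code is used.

Greedily combine the two least-frequent nodes:
e(2) + d(4) → 6
a(5) + 6 → 11
11 + f(12) → 23
b(17) + 23 → 40
c(25) + 40 → 65
Each symbol's bit-cost is frequency × depth; summing gives 145 bits (equivalently 6 + 11 + 23 + 40 + 65).

145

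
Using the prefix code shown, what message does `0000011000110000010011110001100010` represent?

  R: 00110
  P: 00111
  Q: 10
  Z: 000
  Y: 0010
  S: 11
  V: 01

Read left to right; each codeword is recognised as soon as it completes (prefix code):
  000→Z | 00110→R | 00110→R | 000→Z | 01→V | 00111→P | 10→Q | 00110→R | 0010→Y
Decoded message: ZRRZVPQRY

ZRRZVPQRY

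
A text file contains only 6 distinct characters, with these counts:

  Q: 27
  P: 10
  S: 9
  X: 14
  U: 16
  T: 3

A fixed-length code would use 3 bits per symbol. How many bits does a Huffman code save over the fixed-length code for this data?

45

Fixed-length: 3 bits × 79 symbols = 237 bits.
Huffman merges:
merge T(3) and S(9): 12
merge P(10) and 12: 22
merge X(14) and U(16): 30
merge 22 and Q(27): 49
merge 30 and 49: 79
Huffman total = 12 + 22 + 30 + 49 + 79 = 192 bits.
Saving = 237 − 192 = 45 bits.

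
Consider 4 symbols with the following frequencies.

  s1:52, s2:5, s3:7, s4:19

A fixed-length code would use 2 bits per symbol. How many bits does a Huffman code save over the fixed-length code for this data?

Fixed-length: 2 bits × 83 symbols = 166 bits.
Huffman merges:
combine s2(5), s3(7) → 12
combine 12, s4(19) → 31
combine 31, s1(52) → 83
Huffman total = 12 + 31 + 83 = 126 bits.
Saving = 166 − 126 = 40 bits.

40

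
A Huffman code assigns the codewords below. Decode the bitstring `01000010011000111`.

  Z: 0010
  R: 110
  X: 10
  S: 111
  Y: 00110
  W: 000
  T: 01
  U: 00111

TWTYU

Read left to right; each codeword is recognised as soon as it completes (prefix code):
  01→T | 000→W | 01→T | 00110→Y | 00111→U
Decoded message: TWTYU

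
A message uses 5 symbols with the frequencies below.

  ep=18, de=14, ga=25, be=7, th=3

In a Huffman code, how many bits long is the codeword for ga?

Repeatedly merge the two smallest:
merge th(3) and be(7): 10
merge 10 and de(14): 24
merge ep(18) and 24: 42
merge ga(25) and 42: 67
ga is a child of the root — depth 1, so its codeword is a single bit.

1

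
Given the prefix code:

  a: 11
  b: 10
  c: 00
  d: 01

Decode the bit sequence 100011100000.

bcabcc

Read left to right; each codeword is recognised as soon as it completes (prefix code):
  10→b | 00→c | 11→a | 10→b | 00→c | 00→c
Decoded message: bcabcc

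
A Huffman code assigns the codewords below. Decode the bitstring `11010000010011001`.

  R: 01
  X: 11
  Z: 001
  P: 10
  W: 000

Read left to right; each codeword is recognised as soon as it completes (prefix code):
  11→X | 01→R | 000→W | 001→Z | 001→Z | 10→P | 01→R
Decoded message: XRWZZPR

XRWZZPR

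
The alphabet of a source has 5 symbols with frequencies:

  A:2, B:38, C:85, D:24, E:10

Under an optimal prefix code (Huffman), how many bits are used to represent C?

Huffman merges, smallest pair first:
combine A(2), E(10) → 12
combine 12, D(24) → 36
combine 36, B(38) → 74
combine 74, C(85) → 159
C is merged only at the final step, so code length = 1.

1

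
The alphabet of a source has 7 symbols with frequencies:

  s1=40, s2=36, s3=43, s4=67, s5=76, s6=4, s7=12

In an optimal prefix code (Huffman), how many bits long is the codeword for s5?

2

Huffman merges, smallest pair first:
s6(4) + s7(12) → 16
16 + s2(36) → 52
s1(40) + s3(43) → 83
52 + s4(67) → 119
s5(76) + 83 → 159
119 + 159 → 278
s5 sits 2 levels below the root, so its codeword is 2 bits.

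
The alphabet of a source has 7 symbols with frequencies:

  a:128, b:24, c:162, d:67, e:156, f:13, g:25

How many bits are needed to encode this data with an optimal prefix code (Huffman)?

1378

Build the Huffman tree bottom-up:
merge f(13) and b(24): 37
merge g(25) and 37: 62
merge 62 and d(67): 129
merge a(128) and 129: 257
merge e(156) and c(162): 318
merge 257 and 318: 575
Total encoded bits = sum of merged weights = 37 + 62 + 129 + 257 + 318 + 575 = 1378.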